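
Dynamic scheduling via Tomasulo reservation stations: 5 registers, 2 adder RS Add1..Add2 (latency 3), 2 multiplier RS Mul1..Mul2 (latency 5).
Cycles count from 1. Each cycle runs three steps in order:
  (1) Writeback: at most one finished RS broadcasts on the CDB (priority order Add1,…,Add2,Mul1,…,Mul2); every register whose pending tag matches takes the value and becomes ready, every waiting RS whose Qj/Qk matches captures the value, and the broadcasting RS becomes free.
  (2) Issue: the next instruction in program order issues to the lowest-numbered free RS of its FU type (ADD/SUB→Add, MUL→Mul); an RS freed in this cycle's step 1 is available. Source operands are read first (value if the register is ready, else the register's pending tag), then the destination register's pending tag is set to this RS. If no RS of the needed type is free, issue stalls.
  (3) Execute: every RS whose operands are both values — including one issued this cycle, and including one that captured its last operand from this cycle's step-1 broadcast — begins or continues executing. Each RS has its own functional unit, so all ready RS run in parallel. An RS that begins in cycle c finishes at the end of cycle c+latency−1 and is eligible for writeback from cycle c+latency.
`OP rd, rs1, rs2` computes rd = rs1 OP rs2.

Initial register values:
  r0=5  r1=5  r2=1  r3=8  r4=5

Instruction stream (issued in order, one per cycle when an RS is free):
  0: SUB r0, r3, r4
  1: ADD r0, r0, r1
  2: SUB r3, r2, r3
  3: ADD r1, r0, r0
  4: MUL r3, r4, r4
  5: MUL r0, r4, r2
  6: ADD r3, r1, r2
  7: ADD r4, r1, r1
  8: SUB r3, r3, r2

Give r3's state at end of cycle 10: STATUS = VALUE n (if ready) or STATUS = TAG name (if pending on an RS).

STATUS = TAG Add2

c1: issue SUB r0<-Add1 | r0:Add1,r1:5,r2:1,r3:8,r4:5
c2: issue ADD r0<-Add2 | r0:Add2,r1:5,r2:1,r3:8,r4:5
c3: stall | r0:Add2,r1:5,r2:1,r3:8,r4:5
c4: CDB Add1=3; issue SUB r3<-Add1 | r0:Add2,r1:5,r2:1,r3:Add1,r4:5
c5: stall | r0:Add2,r1:5,r2:1,r3:Add1,r4:5
c6: stall | r0:Add2,r1:5,r2:1,r3:Add1,r4:5
c7: CDB Add1=-7; issue ADD r1<-Add1 | r0:Add2,r1:Add1,r2:1,r3:-7,r4:5
c8: CDB Add2=8; issue MUL r3<-Mul1 | r0:8,r1:Add1,r2:1,r3:Mul1,r4:5
c9: issue MUL r0<-Mul2 | r0:Mul2,r1:Add1,r2:1,r3:Mul1,r4:5
c10: issue ADD r3<-Add2 | r0:Mul2,r1:Add1,r2:1,r3:Add2,r4:5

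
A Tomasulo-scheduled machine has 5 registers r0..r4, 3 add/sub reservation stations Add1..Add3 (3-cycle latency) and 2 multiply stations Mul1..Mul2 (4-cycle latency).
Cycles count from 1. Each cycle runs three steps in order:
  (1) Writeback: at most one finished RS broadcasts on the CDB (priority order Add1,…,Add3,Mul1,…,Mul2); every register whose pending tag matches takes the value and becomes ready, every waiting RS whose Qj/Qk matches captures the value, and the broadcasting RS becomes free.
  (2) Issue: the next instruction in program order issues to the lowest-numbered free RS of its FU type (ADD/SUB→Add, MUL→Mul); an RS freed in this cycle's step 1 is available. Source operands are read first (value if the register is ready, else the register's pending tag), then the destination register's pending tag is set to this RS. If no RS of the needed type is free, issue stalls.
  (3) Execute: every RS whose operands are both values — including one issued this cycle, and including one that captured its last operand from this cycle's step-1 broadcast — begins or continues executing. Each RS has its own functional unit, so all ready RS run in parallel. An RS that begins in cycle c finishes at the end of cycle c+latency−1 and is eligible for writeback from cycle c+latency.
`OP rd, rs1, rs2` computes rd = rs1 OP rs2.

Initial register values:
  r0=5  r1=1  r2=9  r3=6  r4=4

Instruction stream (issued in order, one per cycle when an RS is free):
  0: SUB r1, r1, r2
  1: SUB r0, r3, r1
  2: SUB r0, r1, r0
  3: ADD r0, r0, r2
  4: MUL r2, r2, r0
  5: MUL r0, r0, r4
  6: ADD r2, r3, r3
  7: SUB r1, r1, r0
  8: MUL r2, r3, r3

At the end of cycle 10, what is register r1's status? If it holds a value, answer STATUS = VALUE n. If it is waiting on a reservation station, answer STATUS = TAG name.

cycle 1: issue SUB r1<-Add1 // r0:5,r1:Add1,r2:9,r3:6,r4:4
cycle 2: issue SUB r0<-Add2 // r0:Add2,r1:Add1,r2:9,r3:6,r4:4
cycle 3: issue SUB r0<-Add3 // r0:Add3,r1:Add1,r2:9,r3:6,r4:4
cycle 4: CDB Add1=-8; issue ADD r0<-Add1 // r0:Add1,r1:-8,r2:9,r3:6,r4:4
cycle 5: issue MUL r2<-Mul1 // r0:Add1,r1:-8,r2:Mul1,r3:6,r4:4
cycle 6: issue MUL r0<-Mul2 // r0:Mul2,r1:-8,r2:Mul1,r3:6,r4:4
cycle 7: CDB Add2=14; issue ADD r2<-Add2 // r0:Mul2,r1:-8,r2:Add2,r3:6,r4:4
cycle 8: stall // r0:Mul2,r1:-8,r2:Add2,r3:6,r4:4
cycle 9: stall // r0:Mul2,r1:-8,r2:Add2,r3:6,r4:4
cycle 10: CDB Add2=12; issue SUB r1<-Add2 // r0:Mul2,r1:Add2,r2:12,r3:6,r4:4

STATUS = TAG Add2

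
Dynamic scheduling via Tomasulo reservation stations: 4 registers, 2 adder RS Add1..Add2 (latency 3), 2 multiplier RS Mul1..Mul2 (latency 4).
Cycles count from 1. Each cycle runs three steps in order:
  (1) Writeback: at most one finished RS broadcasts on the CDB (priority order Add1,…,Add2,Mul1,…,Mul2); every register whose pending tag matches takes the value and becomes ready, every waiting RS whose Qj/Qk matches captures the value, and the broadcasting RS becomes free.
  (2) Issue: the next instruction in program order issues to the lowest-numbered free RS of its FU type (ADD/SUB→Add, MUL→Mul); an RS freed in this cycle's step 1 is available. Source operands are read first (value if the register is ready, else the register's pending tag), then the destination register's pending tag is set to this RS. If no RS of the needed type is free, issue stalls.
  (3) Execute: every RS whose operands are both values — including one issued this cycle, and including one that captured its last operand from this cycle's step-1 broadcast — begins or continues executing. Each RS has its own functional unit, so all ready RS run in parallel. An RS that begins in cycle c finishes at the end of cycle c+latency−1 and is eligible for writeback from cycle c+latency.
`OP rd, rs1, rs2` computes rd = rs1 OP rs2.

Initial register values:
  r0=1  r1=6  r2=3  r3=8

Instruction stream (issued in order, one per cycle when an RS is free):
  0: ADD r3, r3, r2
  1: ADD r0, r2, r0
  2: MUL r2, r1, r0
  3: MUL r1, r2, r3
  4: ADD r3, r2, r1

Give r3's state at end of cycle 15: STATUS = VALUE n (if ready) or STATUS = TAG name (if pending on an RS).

cycle 1: issue ADD r3<-Add1 // r0:1,r1:6,r2:3,r3:Add1
cycle 2: issue ADD r0<-Add2 // r0:Add2,r1:6,r2:3,r3:Add1
cycle 3: issue MUL r2<-Mul1 // r0:Add2,r1:6,r2:Mul1,r3:Add1
cycle 4: CDB Add1=11; issue MUL r1<-Mul2 // r0:Add2,r1:Mul2,r2:Mul1,r3:11
cycle 5: CDB Add2=4; issue ADD r3<-Add1 // r0:4,r1:Mul2,r2:Mul1,r3:Add1
cycle 6: - // r0:4,r1:Mul2,r2:Mul1,r3:Add1
cycle 7: - // r0:4,r1:Mul2,r2:Mul1,r3:Add1
cycle 8: - // r0:4,r1:Mul2,r2:Mul1,r3:Add1
cycle 9: CDB Mul1=24 // r0:4,r1:Mul2,r2:24,r3:Add1
cycle 10: - // r0:4,r1:Mul2,r2:24,r3:Add1
cycle 11: - // r0:4,r1:Mul2,r2:24,r3:Add1
cycle 12: - // r0:4,r1:Mul2,r2:24,r3:Add1
cycle 13: CDB Mul2=264 // r0:4,r1:264,r2:24,r3:Add1
cycle 14: - // r0:4,r1:264,r2:24,r3:Add1
cycle 15: - // r0:4,r1:264,r2:24,r3:Add1

STATUS = TAG Add1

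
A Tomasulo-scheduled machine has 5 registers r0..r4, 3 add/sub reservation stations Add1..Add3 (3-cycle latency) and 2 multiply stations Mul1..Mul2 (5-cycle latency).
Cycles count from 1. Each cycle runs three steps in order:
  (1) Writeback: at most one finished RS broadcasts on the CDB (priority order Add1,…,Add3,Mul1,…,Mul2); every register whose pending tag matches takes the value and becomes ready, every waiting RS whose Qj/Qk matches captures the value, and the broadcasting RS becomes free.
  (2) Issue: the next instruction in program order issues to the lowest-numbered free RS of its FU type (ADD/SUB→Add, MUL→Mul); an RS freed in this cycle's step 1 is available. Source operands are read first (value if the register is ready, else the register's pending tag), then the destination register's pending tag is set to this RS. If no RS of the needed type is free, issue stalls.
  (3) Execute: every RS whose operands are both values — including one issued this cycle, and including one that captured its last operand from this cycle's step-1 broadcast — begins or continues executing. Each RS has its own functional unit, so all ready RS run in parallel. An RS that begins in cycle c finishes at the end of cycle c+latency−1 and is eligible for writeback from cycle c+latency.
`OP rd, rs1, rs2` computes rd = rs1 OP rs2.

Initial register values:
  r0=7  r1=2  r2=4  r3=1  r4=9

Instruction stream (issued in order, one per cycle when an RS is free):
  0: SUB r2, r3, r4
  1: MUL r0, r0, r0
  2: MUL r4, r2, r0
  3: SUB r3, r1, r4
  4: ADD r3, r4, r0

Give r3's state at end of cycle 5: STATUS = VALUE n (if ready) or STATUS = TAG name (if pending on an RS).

STATUS = TAG Add2

cycle 1: issue SUB r2<-Add1 // r0:7,r1:2,r2:Add1,r3:1,r4:9
cycle 2: issue MUL r0<-Mul1 // r0:Mul1,r1:2,r2:Add1,r3:1,r4:9
cycle 3: issue MUL r4<-Mul2 // r0:Mul1,r1:2,r2:Add1,r3:1,r4:Mul2
cycle 4: CDB Add1=-8; issue SUB r3<-Add1 // r0:Mul1,r1:2,r2:-8,r3:Add1,r4:Mul2
cycle 5: issue ADD r3<-Add2 // r0:Mul1,r1:2,r2:-8,r3:Add2,r4:Mul2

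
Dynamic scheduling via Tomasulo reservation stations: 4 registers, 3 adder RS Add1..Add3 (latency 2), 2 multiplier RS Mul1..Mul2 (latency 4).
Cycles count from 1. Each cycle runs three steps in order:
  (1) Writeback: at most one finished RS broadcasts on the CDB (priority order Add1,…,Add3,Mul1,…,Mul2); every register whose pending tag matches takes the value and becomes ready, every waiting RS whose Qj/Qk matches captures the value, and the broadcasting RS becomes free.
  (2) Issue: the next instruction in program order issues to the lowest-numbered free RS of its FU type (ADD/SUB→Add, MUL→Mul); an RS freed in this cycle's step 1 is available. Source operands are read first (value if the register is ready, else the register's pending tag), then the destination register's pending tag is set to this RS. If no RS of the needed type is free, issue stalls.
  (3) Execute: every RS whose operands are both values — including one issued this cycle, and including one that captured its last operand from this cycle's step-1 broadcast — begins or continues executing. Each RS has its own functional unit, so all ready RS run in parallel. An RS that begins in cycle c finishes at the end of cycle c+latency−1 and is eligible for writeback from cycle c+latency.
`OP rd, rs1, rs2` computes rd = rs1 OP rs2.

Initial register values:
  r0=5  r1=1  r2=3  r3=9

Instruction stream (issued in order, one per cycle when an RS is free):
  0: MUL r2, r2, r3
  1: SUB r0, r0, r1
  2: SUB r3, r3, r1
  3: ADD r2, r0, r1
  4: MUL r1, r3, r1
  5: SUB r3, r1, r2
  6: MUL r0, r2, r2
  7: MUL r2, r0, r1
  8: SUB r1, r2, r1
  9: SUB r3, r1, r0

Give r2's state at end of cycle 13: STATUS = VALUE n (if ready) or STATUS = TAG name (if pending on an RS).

STATUS = TAG Mul2

c1: issue MUL r2<-Mul1 | r0:5,r1:1,r2:Mul1,r3:9
c2: issue SUB r0<-Add1 | r0:Add1,r1:1,r2:Mul1,r3:9
c3: issue SUB r3<-Add2 | r0:Add1,r1:1,r2:Mul1,r3:Add2
c4: CDB Add1=4; issue ADD r2<-Add1 | r0:4,r1:1,r2:Add1,r3:Add2
c5: CDB Add2=8; issue MUL r1<-Mul2 | r0:4,r1:Mul2,r2:Add1,r3:8
c6: CDB Add1=5; issue SUB r3<-Add1 | r0:4,r1:Mul2,r2:5,r3:Add1
c7: CDB Mul1=27; issue MUL r0<-Mul1 | r0:Mul1,r1:Mul2,r2:5,r3:Add1
c8: stall | r0:Mul1,r1:Mul2,r2:5,r3:Add1
c9: CDB Mul2=8; issue MUL r2<-Mul2 | r0:Mul1,r1:8,r2:Mul2,r3:Add1
c10: issue SUB r1<-Add2 | r0:Mul1,r1:Add2,r2:Mul2,r3:Add1
c11: CDB Add1=3; issue SUB r3<-Add1 | r0:Mul1,r1:Add2,r2:Mul2,r3:Add1
c12: CDB Mul1=25 | r0:25,r1:Add2,r2:Mul2,r3:Add1
c13: - | r0:25,r1:Add2,r2:Mul2,r3:Add1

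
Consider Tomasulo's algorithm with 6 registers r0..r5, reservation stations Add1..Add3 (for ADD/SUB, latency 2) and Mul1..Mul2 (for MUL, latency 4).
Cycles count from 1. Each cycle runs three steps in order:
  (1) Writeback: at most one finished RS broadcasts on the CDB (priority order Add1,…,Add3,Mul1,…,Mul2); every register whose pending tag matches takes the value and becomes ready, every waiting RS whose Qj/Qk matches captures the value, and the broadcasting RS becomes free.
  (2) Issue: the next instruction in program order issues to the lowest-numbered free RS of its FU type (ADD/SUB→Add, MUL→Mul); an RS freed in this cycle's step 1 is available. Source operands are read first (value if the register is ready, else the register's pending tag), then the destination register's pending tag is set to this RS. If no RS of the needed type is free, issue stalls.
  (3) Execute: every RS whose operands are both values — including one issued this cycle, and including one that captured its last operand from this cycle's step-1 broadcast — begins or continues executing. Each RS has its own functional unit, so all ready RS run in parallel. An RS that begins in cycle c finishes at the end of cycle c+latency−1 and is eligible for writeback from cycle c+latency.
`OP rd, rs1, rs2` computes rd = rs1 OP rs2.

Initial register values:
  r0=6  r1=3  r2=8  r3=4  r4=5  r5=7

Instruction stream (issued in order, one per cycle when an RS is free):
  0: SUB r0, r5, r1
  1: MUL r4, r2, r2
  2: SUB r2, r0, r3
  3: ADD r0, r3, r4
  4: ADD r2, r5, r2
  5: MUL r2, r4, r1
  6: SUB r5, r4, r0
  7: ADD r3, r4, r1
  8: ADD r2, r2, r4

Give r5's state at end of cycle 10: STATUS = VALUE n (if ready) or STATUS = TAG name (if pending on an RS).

STATUS = VALUE -4

cycle 1: issue SUB r0<-Add1 // r0:Add1,r1:3,r2:8,r3:4,r4:5,r5:7
cycle 2: issue MUL r4<-Mul1 // r0:Add1,r1:3,r2:8,r3:4,r4:Mul1,r5:7
cycle 3: CDB Add1=4; issue SUB r2<-Add1 // r0:4,r1:3,r2:Add1,r3:4,r4:Mul1,r5:7
cycle 4: issue ADD r0<-Add2 // r0:Add2,r1:3,r2:Add1,r3:4,r4:Mul1,r5:7
cycle 5: CDB Add1=0; issue ADD r2<-Add1 // r0:Add2,r1:3,r2:Add1,r3:4,r4:Mul1,r5:7
cycle 6: CDB Mul1=64; issue MUL r2<-Mul1 // r0:Add2,r1:3,r2:Mul1,r3:4,r4:64,r5:7
cycle 7: CDB Add1=7; issue SUB r5<-Add1 // r0:Add2,r1:3,r2:Mul1,r3:4,r4:64,r5:Add1
cycle 8: CDB Add2=68; issue ADD r3<-Add2 // r0:68,r1:3,r2:Mul1,r3:Add2,r4:64,r5:Add1
cycle 9: issue ADD r2<-Add3 // r0:68,r1:3,r2:Add3,r3:Add2,r4:64,r5:Add1
cycle 10: CDB Add1=-4 // r0:68,r1:3,r2:Add3,r3:Add2,r4:64,r5:-4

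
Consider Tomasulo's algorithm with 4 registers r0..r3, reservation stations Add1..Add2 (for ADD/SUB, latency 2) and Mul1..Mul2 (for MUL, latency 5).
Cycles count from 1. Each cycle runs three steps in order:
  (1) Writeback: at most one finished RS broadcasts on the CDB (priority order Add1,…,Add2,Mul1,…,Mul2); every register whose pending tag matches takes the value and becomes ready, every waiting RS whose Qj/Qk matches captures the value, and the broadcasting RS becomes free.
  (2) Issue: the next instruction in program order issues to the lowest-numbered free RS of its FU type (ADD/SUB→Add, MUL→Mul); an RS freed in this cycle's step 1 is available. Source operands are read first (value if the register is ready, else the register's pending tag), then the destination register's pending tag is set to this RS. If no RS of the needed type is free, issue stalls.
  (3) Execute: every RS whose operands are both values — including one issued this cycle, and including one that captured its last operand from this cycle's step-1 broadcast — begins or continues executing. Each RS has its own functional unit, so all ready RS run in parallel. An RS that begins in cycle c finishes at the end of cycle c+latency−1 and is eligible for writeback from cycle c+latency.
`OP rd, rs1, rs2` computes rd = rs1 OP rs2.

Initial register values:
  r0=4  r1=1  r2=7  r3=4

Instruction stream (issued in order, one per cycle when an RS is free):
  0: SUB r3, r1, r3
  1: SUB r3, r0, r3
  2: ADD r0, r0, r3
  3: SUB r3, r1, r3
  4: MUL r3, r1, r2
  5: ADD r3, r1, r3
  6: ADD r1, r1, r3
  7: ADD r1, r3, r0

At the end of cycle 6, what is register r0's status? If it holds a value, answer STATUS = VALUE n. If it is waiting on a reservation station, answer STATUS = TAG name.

STATUS = TAG Add1

  c1: issue SUB r3<-Add1  regs: r0:4,r1:1,r2:7,r3:Add1
  c2: issue SUB r3<-Add2  regs: r0:4,r1:1,r2:7,r3:Add2
  c3: CDB Add1=-3; issue ADD r0<-Add1  regs: r0:Add1,r1:1,r2:7,r3:Add2
  c4: stall  regs: r0:Add1,r1:1,r2:7,r3:Add2
  c5: CDB Add2=7; issue SUB r3<-Add2  regs: r0:Add1,r1:1,r2:7,r3:Add2
  c6: issue MUL r3<-Mul1  regs: r0:Add1,r1:1,r2:7,r3:Mul1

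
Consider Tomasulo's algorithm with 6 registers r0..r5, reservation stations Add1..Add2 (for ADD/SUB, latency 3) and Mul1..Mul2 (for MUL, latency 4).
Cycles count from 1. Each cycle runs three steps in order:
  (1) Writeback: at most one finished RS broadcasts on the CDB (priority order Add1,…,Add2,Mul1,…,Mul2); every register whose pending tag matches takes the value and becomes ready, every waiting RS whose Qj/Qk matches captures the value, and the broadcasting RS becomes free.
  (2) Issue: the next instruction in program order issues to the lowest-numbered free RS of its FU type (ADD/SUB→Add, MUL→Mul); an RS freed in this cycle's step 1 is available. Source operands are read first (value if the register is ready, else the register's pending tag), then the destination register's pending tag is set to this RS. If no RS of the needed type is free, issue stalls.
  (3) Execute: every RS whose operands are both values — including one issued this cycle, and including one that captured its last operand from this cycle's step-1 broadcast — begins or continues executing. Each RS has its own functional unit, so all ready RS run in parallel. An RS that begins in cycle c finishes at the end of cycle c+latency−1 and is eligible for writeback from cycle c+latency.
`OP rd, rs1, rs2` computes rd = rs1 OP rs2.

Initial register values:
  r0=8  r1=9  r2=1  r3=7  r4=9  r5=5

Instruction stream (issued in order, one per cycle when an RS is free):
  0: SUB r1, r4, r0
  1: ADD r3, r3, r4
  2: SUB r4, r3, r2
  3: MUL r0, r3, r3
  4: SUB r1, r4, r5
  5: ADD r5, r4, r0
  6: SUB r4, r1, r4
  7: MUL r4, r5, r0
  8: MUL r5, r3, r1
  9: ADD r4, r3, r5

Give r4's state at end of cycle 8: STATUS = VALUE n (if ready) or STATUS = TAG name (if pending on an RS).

  c1: issue SUB r1<-Add1  regs: r0:8,r1:Add1,r2:1,r3:7,r4:9,r5:5
  c2: issue ADD r3<-Add2  regs: r0:8,r1:Add1,r2:1,r3:Add2,r4:9,r5:5
  c3: stall  regs: r0:8,r1:Add1,r2:1,r3:Add2,r4:9,r5:5
  c4: CDB Add1=1; issue SUB r4<-Add1  regs: r0:8,r1:1,r2:1,r3:Add2,r4:Add1,r5:5
  c5: CDB Add2=16; issue MUL r0<-Mul1  regs: r0:Mul1,r1:1,r2:1,r3:16,r4:Add1,r5:5
  c6: issue SUB r1<-Add2  regs: r0:Mul1,r1:Add2,r2:1,r3:16,r4:Add1,r5:5
  c7: stall  regs: r0:Mul1,r1:Add2,r2:1,r3:16,r4:Add1,r5:5
  c8: CDB Add1=15; issue ADD r5<-Add1  regs: r0:Mul1,r1:Add2,r2:1,r3:16,r4:15,r5:Add1

STATUS = VALUE 15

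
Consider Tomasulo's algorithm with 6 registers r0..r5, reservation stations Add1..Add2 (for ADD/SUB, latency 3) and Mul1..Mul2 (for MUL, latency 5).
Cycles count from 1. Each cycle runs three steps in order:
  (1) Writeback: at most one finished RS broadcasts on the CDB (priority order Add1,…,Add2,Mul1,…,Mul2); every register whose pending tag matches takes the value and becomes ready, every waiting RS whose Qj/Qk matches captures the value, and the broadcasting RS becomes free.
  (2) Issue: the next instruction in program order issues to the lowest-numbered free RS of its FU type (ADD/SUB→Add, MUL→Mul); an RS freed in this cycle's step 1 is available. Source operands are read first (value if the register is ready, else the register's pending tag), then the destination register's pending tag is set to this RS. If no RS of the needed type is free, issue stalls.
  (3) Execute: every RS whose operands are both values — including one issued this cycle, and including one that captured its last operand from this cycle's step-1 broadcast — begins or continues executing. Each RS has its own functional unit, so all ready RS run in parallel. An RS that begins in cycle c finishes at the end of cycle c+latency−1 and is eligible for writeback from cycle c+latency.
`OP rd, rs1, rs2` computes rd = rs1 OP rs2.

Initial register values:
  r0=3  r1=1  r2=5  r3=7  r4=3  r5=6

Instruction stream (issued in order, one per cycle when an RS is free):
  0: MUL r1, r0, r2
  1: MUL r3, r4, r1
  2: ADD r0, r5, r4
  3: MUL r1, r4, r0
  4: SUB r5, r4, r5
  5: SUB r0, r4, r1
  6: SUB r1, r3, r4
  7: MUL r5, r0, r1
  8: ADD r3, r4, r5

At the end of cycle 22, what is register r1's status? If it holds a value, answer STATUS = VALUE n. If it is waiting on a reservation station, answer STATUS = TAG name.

cycle 1: issue MUL r1<-Mul1 // r0:3,r1:Mul1,r2:5,r3:7,r4:3,r5:6
cycle 2: issue MUL r3<-Mul2 // r0:3,r1:Mul1,r2:5,r3:Mul2,r4:3,r5:6
cycle 3: issue ADD r0<-Add1 // r0:Add1,r1:Mul1,r2:5,r3:Mul2,r4:3,r5:6
cycle 4: stall // r0:Add1,r1:Mul1,r2:5,r3:Mul2,r4:3,r5:6
cycle 5: stall // r0:Add1,r1:Mul1,r2:5,r3:Mul2,r4:3,r5:6
cycle 6: CDB Add1=9; stall // r0:9,r1:Mul1,r2:5,r3:Mul2,r4:3,r5:6
cycle 7: CDB Mul1=15; issue MUL r1<-Mul1 // r0:9,r1:Mul1,r2:5,r3:Mul2,r4:3,r5:6
cycle 8: issue SUB r5<-Add1 // r0:9,r1:Mul1,r2:5,r3:Mul2,r4:3,r5:Add1
cycle 9: issue SUB r0<-Add2 // r0:Add2,r1:Mul1,r2:5,r3:Mul2,r4:3,r5:Add1
cycle 10: stall // r0:Add2,r1:Mul1,r2:5,r3:Mul2,r4:3,r5:Add1
cycle 11: CDB Add1=-3; issue SUB r1<-Add1 // r0:Add2,r1:Add1,r2:5,r3:Mul2,r4:3,r5:-3
cycle 12: CDB Mul1=27; issue MUL r5<-Mul1 // r0:Add2,r1:Add1,r2:5,r3:Mul2,r4:3,r5:Mul1
cycle 13: CDB Mul2=45; stall // r0:Add2,r1:Add1,r2:5,r3:45,r4:3,r5:Mul1
cycle 14: stall // r0:Add2,r1:Add1,r2:5,r3:45,r4:3,r5:Mul1
cycle 15: CDB Add2=-24; issue ADD r3<-Add2 // r0:-24,r1:Add1,r2:5,r3:Add2,r4:3,r5:Mul1
cycle 16: CDB Add1=42 // r0:-24,r1:42,r2:5,r3:Add2,r4:3,r5:Mul1
cycle 17: - // r0:-24,r1:42,r2:5,r3:Add2,r4:3,r5:Mul1
cycle 18: - // r0:-24,r1:42,r2:5,r3:Add2,r4:3,r5:Mul1
cycle 19: - // r0:-24,r1:42,r2:5,r3:Add2,r4:3,r5:Mul1
cycle 20: - // r0:-24,r1:42,r2:5,r3:Add2,r4:3,r5:Mul1
cycle 21: CDB Mul1=-1008 // r0:-24,r1:42,r2:5,r3:Add2,r4:3,r5:-1008
cycle 22: - // r0:-24,r1:42,r2:5,r3:Add2,r4:3,r5:-1008

STATUS = VALUE 42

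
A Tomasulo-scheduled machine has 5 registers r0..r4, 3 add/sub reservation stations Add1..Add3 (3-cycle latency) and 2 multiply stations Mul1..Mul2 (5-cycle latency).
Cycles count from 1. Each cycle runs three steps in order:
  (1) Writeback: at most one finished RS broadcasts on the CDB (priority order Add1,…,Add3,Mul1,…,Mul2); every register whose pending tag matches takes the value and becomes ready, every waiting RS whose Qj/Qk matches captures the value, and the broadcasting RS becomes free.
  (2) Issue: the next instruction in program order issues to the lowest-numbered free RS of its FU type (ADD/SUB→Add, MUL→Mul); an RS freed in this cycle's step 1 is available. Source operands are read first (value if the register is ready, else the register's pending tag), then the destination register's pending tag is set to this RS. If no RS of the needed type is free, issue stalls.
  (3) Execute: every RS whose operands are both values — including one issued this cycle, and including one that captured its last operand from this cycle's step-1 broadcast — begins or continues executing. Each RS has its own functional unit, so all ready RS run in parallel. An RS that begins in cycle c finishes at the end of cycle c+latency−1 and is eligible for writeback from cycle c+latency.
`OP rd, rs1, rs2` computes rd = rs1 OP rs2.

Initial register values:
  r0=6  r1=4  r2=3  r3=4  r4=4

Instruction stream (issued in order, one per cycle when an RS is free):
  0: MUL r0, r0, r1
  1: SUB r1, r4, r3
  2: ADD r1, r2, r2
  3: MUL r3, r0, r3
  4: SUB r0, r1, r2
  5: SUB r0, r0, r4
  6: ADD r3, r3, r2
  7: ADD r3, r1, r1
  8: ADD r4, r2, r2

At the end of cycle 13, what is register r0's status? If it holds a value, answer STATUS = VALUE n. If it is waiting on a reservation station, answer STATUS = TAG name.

STATUS = VALUE -1

cycle 1: issue MUL r0<-Mul1 // r0:Mul1,r1:4,r2:3,r3:4,r4:4
cycle 2: issue SUB r1<-Add1 // r0:Mul1,r1:Add1,r2:3,r3:4,r4:4
cycle 3: issue ADD r1<-Add2 // r0:Mul1,r1:Add2,r2:3,r3:4,r4:4
cycle 4: issue MUL r3<-Mul2 // r0:Mul1,r1:Add2,r2:3,r3:Mul2,r4:4
cycle 5: CDB Add1=0; issue SUB r0<-Add1 // r0:Add1,r1:Add2,r2:3,r3:Mul2,r4:4
cycle 6: CDB Add2=6; issue SUB r0<-Add2 // r0:Add2,r1:6,r2:3,r3:Mul2,r4:4
cycle 7: CDB Mul1=24; issue ADD r3<-Add3 // r0:Add2,r1:6,r2:3,r3:Add3,r4:4
cycle 8: stall // r0:Add2,r1:6,r2:3,r3:Add3,r4:4
cycle 9: CDB Add1=3; issue ADD r3<-Add1 // r0:Add2,r1:6,r2:3,r3:Add1,r4:4
cycle 10: stall // r0:Add2,r1:6,r2:3,r3:Add1,r4:4
cycle 11: stall // r0:Add2,r1:6,r2:3,r3:Add1,r4:4
cycle 12: CDB Add1=12; issue ADD r4<-Add1 // r0:Add2,r1:6,r2:3,r3:12,r4:Add1
cycle 13: CDB Add2=-1 // r0:-1,r1:6,r2:3,r3:12,r4:Add1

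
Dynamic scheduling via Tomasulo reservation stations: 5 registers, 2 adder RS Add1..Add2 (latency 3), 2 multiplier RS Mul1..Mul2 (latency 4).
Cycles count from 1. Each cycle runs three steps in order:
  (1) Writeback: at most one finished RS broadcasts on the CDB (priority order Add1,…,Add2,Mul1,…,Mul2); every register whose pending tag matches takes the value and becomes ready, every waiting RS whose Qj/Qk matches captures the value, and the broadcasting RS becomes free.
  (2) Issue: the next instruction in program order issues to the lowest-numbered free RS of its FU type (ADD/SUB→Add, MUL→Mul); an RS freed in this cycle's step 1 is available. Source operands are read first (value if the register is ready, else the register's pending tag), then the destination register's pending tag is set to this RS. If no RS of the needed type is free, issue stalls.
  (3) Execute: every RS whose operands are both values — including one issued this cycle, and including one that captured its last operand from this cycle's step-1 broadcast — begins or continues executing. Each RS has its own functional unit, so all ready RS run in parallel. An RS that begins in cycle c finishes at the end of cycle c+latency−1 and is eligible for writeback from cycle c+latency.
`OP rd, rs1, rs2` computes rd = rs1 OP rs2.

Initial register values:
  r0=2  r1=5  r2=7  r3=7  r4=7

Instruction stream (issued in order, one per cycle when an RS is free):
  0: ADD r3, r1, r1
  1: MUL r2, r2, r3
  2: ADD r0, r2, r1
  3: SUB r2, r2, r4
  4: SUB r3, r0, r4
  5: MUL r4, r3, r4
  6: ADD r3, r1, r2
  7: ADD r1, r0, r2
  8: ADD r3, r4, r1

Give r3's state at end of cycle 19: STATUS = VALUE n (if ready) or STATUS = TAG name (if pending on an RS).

STATUS = TAG Add2

cycle 1: issue ADD r3<-Add1 // r0:2,r1:5,r2:7,r3:Add1,r4:7
cycle 2: issue MUL r2<-Mul1 // r0:2,r1:5,r2:Mul1,r3:Add1,r4:7
cycle 3: issue ADD r0<-Add2 // r0:Add2,r1:5,r2:Mul1,r3:Add1,r4:7
cycle 4: CDB Add1=10; issue SUB r2<-Add1 // r0:Add2,r1:5,r2:Add1,r3:10,r4:7
cycle 5: stall // r0:Add2,r1:5,r2:Add1,r3:10,r4:7
cycle 6: stall // r0:Add2,r1:5,r2:Add1,r3:10,r4:7
cycle 7: stall // r0:Add2,r1:5,r2:Add1,r3:10,r4:7
cycle 8: CDB Mul1=70; stall // r0:Add2,r1:5,r2:Add1,r3:10,r4:7
cycle 9: stall // r0:Add2,r1:5,r2:Add1,r3:10,r4:7
cycle 10: stall // r0:Add2,r1:5,r2:Add1,r3:10,r4:7
cycle 11: CDB Add1=63; issue SUB r3<-Add1 // r0:Add2,r1:5,r2:63,r3:Add1,r4:7
cycle 12: CDB Add2=75; issue MUL r4<-Mul1 // r0:75,r1:5,r2:63,r3:Add1,r4:Mul1
cycle 13: issue ADD r3<-Add2 // r0:75,r1:5,r2:63,r3:Add2,r4:Mul1
cycle 14: stall // r0:75,r1:5,r2:63,r3:Add2,r4:Mul1
cycle 15: CDB Add1=68; issue ADD r1<-Add1 // r0:75,r1:Add1,r2:63,r3:Add2,r4:Mul1
cycle 16: CDB Add2=68; issue ADD r3<-Add2 // r0:75,r1:Add1,r2:63,r3:Add2,r4:Mul1
cycle 17: - // r0:75,r1:Add1,r2:63,r3:Add2,r4:Mul1
cycle 18: CDB Add1=138 // r0:75,r1:138,r2:63,r3:Add2,r4:Mul1
cycle 19: CDB Mul1=476 // r0:75,r1:138,r2:63,r3:Add2,r4:476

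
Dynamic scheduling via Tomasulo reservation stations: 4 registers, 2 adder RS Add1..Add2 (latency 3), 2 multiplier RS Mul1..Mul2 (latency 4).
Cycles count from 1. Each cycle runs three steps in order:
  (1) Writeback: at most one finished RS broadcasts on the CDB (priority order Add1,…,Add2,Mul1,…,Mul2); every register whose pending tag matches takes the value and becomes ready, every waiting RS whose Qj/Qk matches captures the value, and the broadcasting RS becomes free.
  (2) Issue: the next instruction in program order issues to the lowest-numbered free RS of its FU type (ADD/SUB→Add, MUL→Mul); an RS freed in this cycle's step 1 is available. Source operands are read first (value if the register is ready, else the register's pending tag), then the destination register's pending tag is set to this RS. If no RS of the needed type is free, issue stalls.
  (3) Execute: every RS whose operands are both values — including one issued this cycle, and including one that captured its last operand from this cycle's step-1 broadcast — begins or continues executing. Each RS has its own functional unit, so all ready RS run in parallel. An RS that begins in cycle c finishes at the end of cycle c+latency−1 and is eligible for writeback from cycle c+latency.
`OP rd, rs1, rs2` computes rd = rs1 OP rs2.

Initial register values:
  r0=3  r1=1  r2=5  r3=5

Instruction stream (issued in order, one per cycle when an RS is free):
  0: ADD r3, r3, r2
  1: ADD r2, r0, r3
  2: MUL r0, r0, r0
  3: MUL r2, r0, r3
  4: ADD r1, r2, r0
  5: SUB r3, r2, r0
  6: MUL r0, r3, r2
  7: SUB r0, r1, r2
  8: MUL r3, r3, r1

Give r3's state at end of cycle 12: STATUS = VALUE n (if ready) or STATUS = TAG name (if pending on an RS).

STATUS = TAG Add2

  c1: issue ADD r3<-Add1  regs: r0:3,r1:1,r2:5,r3:Add1
  c2: issue ADD r2<-Add2  regs: r0:3,r1:1,r2:Add2,r3:Add1
  c3: issue MUL r0<-Mul1  regs: r0:Mul1,r1:1,r2:Add2,r3:Add1
  c4: CDB Add1=10; issue MUL r2<-Mul2  regs: r0:Mul1,r1:1,r2:Mul2,r3:10
  c5: issue ADD r1<-Add1  regs: r0:Mul1,r1:Add1,r2:Mul2,r3:10
  c6: stall  regs: r0:Mul1,r1:Add1,r2:Mul2,r3:10
  c7: CDB Add2=13; issue SUB r3<-Add2  regs: r0:Mul1,r1:Add1,r2:Mul2,r3:Add2
  c8: CDB Mul1=9; issue MUL r0<-Mul1  regs: r0:Mul1,r1:Add1,r2:Mul2,r3:Add2
  c9: stall  regs: r0:Mul1,r1:Add1,r2:Mul2,r3:Add2
  c10: stall  regs: r0:Mul1,r1:Add1,r2:Mul2,r3:Add2
  c11: stall  regs: r0:Mul1,r1:Add1,r2:Mul2,r3:Add2
  c12: CDB Mul2=90; stall  regs: r0:Mul1,r1:Add1,r2:90,r3:Add2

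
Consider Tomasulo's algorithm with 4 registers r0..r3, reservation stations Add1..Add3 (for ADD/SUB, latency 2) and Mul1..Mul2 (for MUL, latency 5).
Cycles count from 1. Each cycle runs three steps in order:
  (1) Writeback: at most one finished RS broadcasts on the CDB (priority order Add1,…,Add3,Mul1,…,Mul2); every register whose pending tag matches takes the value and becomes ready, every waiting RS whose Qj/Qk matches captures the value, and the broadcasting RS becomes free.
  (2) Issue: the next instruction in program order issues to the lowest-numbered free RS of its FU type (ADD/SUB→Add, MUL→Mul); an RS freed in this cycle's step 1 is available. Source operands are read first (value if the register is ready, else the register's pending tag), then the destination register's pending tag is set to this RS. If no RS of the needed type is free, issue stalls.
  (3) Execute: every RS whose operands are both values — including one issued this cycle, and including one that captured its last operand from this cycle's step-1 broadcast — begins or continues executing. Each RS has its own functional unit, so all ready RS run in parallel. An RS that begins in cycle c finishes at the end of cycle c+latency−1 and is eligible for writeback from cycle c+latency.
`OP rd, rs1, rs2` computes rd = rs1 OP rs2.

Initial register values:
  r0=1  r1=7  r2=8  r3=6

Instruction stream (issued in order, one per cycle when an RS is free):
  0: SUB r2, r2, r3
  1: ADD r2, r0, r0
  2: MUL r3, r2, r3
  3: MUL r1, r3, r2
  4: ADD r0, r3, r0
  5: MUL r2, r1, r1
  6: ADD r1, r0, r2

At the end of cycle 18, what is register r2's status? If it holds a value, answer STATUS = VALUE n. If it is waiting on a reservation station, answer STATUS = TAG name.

STATUS = TAG Mul1

  c1: issue SUB r2<-Add1  regs: r0:1,r1:7,r2:Add1,r3:6
  c2: issue ADD r2<-Add2  regs: r0:1,r1:7,r2:Add2,r3:6
  c3: CDB Add1=2; issue MUL r3<-Mul1  regs: r0:1,r1:7,r2:Add2,r3:Mul1
  c4: CDB Add2=2; issue MUL r1<-Mul2  regs: r0:1,r1:Mul2,r2:2,r3:Mul1
  c5: issue ADD r0<-Add1  regs: r0:Add1,r1:Mul2,r2:2,r3:Mul1
  c6: stall  regs: r0:Add1,r1:Mul2,r2:2,r3:Mul1
  c7: stall  regs: r0:Add1,r1:Mul2,r2:2,r3:Mul1
  c8: stall  regs: r0:Add1,r1:Mul2,r2:2,r3:Mul1
  c9: CDB Mul1=12; issue MUL r2<-Mul1  regs: r0:Add1,r1:Mul2,r2:Mul1,r3:12
  c10: issue ADD r1<-Add2  regs: r0:Add1,r1:Add2,r2:Mul1,r3:12
  c11: CDB Add1=13  regs: r0:13,r1:Add2,r2:Mul1,r3:12
  c12: -  regs: r0:13,r1:Add2,r2:Mul1,r3:12
  c13: -  regs: r0:13,r1:Add2,r2:Mul1,r3:12
  c14: CDB Mul2=24  regs: r0:13,r1:Add2,r2:Mul1,r3:12
  c15: -  regs: r0:13,r1:Add2,r2:Mul1,r3:12
  c16: -  regs: r0:13,r1:Add2,r2:Mul1,r3:12
  c17: -  regs: r0:13,r1:Add2,r2:Mul1,r3:12
  c18: -  regs: r0:13,r1:Add2,r2:Mul1,r3:12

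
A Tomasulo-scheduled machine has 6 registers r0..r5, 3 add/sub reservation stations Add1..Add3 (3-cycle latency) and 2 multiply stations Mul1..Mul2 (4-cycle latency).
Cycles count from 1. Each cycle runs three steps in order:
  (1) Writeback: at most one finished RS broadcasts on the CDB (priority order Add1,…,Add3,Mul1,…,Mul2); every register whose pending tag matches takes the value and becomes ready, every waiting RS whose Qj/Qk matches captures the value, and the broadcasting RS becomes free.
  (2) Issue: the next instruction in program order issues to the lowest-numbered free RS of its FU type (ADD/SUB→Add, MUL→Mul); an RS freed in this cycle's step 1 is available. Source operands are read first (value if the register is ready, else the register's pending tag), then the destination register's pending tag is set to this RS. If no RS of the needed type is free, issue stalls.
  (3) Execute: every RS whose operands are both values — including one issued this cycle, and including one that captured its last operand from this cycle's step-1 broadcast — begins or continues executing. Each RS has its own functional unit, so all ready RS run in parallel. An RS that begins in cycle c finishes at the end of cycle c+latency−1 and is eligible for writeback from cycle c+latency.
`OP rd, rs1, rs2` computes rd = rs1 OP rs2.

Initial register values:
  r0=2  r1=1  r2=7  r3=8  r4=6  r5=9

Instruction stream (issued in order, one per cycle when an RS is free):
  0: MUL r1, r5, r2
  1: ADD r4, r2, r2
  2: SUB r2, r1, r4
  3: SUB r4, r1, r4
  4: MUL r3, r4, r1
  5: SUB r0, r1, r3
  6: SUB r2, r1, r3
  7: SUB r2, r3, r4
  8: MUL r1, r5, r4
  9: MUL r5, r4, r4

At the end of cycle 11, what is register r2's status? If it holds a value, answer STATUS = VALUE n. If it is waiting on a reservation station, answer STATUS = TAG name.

STATUS = TAG Add3

c1: issue MUL r1<-Mul1 | r0:2,r1:Mul1,r2:7,r3:8,r4:6,r5:9
c2: issue ADD r4<-Add1 | r0:2,r1:Mul1,r2:7,r3:8,r4:Add1,r5:9
c3: issue SUB r2<-Add2 | r0:2,r1:Mul1,r2:Add2,r3:8,r4:Add1,r5:9
c4: issue SUB r4<-Add3 | r0:2,r1:Mul1,r2:Add2,r3:8,r4:Add3,r5:9
c5: CDB Add1=14; issue MUL r3<-Mul2 | r0:2,r1:Mul1,r2:Add2,r3:Mul2,r4:Add3,r5:9
c6: CDB Mul1=63; issue SUB r0<-Add1 | r0:Add1,r1:63,r2:Add2,r3:Mul2,r4:Add3,r5:9
c7: stall | r0:Add1,r1:63,r2:Add2,r3:Mul2,r4:Add3,r5:9
c8: stall | r0:Add1,r1:63,r2:Add2,r3:Mul2,r4:Add3,r5:9
c9: CDB Add2=49; issue SUB r2<-Add2 | r0:Add1,r1:63,r2:Add2,r3:Mul2,r4:Add3,r5:9
c10: CDB Add3=49; issue SUB r2<-Add3 | r0:Add1,r1:63,r2:Add3,r3:Mul2,r4:49,r5:9
c11: issue MUL r1<-Mul1 | r0:Add1,r1:Mul1,r2:Add3,r3:Mul2,r4:49,r5:9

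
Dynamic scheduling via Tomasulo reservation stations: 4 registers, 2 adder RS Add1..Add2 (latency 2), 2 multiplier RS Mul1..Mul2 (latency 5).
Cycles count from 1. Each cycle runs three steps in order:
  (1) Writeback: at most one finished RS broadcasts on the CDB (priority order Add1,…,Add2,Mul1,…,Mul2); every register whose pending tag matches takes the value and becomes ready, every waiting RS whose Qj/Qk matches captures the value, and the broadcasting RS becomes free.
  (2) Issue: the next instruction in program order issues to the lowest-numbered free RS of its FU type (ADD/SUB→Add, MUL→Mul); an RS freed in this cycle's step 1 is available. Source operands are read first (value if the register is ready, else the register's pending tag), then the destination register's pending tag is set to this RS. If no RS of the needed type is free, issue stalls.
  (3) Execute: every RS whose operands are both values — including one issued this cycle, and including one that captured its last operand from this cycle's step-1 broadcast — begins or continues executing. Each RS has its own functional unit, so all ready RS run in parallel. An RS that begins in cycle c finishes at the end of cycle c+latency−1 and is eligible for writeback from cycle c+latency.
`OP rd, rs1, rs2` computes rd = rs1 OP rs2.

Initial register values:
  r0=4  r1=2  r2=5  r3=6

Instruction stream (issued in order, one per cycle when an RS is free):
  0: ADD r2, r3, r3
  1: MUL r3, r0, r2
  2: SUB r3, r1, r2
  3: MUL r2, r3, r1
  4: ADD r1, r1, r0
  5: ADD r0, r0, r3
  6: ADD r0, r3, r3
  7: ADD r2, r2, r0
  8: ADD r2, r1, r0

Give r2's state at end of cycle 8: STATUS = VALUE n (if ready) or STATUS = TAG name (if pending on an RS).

  c1: issue ADD r2<-Add1  regs: r0:4,r1:2,r2:Add1,r3:6
  c2: issue MUL r3<-Mul1  regs: r0:4,r1:2,r2:Add1,r3:Mul1
  c3: CDB Add1=12; issue SUB r3<-Add1  regs: r0:4,r1:2,r2:12,r3:Add1
  c4: issue MUL r2<-Mul2  regs: r0:4,r1:2,r2:Mul2,r3:Add1
  c5: CDB Add1=-10; issue ADD r1<-Add1  regs: r0:4,r1:Add1,r2:Mul2,r3:-10
  c6: issue ADD r0<-Add2  regs: r0:Add2,r1:Add1,r2:Mul2,r3:-10
  c7: CDB Add1=6; issue ADD r0<-Add1  regs: r0:Add1,r1:6,r2:Mul2,r3:-10
  c8: CDB Add2=-6; issue ADD r2<-Add2  regs: r0:Add1,r1:6,r2:Add2,r3:-10

STATUS = TAG Add2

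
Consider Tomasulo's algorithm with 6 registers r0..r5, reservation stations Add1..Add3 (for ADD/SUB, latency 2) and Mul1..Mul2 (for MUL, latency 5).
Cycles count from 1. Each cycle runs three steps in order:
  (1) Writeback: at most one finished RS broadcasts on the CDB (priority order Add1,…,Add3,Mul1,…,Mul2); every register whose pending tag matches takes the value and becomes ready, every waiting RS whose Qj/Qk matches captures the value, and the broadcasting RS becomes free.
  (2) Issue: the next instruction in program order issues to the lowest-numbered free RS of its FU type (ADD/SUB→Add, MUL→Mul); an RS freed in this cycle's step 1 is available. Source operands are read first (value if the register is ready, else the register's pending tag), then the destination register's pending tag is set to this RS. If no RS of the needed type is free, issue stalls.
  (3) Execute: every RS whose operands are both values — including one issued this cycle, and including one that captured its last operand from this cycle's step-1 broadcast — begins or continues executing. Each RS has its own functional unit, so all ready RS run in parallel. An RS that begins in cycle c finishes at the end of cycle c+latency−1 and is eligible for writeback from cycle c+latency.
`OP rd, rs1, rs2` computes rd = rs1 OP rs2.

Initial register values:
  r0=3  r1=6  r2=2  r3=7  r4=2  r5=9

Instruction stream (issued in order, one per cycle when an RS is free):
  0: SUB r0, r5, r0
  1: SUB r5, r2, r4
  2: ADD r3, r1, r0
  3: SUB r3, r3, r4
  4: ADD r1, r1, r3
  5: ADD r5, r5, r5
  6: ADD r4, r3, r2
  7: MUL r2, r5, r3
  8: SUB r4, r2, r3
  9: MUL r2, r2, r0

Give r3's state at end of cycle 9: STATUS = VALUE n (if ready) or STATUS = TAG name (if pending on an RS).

STATUS = VALUE 10

  c1: issue SUB r0<-Add1  regs: r0:Add1,r1:6,r2:2,r3:7,r4:2,r5:9
  c2: issue SUB r5<-Add2  regs: r0:Add1,r1:6,r2:2,r3:7,r4:2,r5:Add2
  c3: CDB Add1=6; issue ADD r3<-Add1  regs: r0:6,r1:6,r2:2,r3:Add1,r4:2,r5:Add2
  c4: CDB Add2=0; issue SUB r3<-Add2  regs: r0:6,r1:6,r2:2,r3:Add2,r4:2,r5:0
  c5: CDB Add1=12; issue ADD r1<-Add1  regs: r0:6,r1:Add1,r2:2,r3:Add2,r4:2,r5:0
  c6: issue ADD r5<-Add3  regs: r0:6,r1:Add1,r2:2,r3:Add2,r4:2,r5:Add3
  c7: CDB Add2=10; issue ADD r4<-Add2  regs: r0:6,r1:Add1,r2:2,r3:10,r4:Add2,r5:Add3
  c8: CDB Add3=0; issue MUL r2<-Mul1  regs: r0:6,r1:Add1,r2:Mul1,r3:10,r4:Add2,r5:0
  c9: CDB Add1=16; issue SUB r4<-Add1  regs: r0:6,r1:16,r2:Mul1,r3:10,r4:Add1,r5:0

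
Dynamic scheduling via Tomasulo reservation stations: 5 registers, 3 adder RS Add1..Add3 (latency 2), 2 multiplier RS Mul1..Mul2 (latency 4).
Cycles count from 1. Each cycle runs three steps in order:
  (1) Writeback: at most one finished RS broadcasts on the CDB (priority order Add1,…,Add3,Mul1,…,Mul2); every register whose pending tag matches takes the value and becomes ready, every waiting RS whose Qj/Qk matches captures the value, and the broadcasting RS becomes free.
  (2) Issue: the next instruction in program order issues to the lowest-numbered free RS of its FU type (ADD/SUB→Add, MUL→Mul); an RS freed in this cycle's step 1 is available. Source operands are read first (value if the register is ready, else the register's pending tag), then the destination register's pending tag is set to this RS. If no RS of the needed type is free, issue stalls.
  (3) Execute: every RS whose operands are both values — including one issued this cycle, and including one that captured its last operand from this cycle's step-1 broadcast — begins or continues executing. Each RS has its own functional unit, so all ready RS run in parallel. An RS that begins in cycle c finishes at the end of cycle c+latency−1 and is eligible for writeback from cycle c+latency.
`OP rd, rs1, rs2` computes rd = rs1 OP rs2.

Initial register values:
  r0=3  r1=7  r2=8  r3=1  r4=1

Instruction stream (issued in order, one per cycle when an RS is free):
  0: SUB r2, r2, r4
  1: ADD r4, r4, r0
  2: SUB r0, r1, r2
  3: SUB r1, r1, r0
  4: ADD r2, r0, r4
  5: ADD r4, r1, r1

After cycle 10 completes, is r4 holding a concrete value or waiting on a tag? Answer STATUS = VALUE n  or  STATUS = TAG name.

STATUS = VALUE 14

c1: issue SUB r2<-Add1 | r0:3,r1:7,r2:Add1,r3:1,r4:1
c2: issue ADD r4<-Add2 | r0:3,r1:7,r2:Add1,r3:1,r4:Add2
c3: CDB Add1=7; issue SUB r0<-Add1 | r0:Add1,r1:7,r2:7,r3:1,r4:Add2
c4: CDB Add2=4; issue SUB r1<-Add2 | r0:Add1,r1:Add2,r2:7,r3:1,r4:4
c5: CDB Add1=0; issue ADD r2<-Add1 | r0:0,r1:Add2,r2:Add1,r3:1,r4:4
c6: issue ADD r4<-Add3 | r0:0,r1:Add2,r2:Add1,r3:1,r4:Add3
c7: CDB Add1=4 | r0:0,r1:Add2,r2:4,r3:1,r4:Add3
c8: CDB Add2=7 | r0:0,r1:7,r2:4,r3:1,r4:Add3
c9: - | r0:0,r1:7,r2:4,r3:1,r4:Add3
c10: CDB Add3=14 | r0:0,r1:7,r2:4,r3:1,r4:14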